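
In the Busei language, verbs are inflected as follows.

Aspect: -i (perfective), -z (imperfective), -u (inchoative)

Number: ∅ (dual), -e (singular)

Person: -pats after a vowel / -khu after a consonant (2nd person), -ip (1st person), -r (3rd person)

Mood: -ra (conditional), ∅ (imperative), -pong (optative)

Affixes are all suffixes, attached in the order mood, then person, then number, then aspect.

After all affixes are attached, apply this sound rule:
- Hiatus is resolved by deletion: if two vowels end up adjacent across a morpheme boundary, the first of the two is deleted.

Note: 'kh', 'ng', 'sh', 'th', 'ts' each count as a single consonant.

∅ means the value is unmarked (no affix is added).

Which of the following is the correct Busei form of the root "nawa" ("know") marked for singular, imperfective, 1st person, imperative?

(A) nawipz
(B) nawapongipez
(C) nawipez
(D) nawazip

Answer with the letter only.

C

mood = imperative: zero marking, form stays nawa.
Attach person 1st person -ip → nawaip.
Attach number singular -e → nawaipe.
Attach aspect imperfective -z → nawaipez.
Apply vowel deletion: nawaipez → nawipez.
So the correct form is nawipez, option (C).
(A) nawipz is wrong: it uses dual instead of singular for number.
(D) nawazip is wrong: it has the affixes in the wrong order.
(B) nawapongipez is wrong: it uses optative instead of imperative for mood.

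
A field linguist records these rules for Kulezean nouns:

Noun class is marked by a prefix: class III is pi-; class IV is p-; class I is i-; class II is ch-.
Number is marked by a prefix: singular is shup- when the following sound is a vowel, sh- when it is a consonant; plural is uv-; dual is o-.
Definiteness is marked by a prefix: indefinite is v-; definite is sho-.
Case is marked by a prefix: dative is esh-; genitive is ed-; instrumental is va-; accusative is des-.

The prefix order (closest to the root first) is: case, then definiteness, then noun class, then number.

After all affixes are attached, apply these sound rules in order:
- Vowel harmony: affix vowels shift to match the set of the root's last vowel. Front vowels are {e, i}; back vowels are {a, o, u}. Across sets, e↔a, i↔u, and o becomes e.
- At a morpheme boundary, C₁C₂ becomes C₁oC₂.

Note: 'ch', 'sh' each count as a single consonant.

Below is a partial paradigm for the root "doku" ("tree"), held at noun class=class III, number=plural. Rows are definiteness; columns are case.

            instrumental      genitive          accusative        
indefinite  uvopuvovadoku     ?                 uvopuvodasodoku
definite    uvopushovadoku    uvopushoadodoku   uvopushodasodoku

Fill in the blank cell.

uvopuvadodoku

Attach case genitive ed- → eddoku.
Attach definiteness indefinite v- → veddoku.
Attach noun class class III pi- → piveddoku.
Attach number plural uv- → uvpiveddoku.
Apply vowel harmony: uvpiveddoku → uvpuvaddoku.
Apply epenthesis: uvpuvaddoku → uvopuvadodoku.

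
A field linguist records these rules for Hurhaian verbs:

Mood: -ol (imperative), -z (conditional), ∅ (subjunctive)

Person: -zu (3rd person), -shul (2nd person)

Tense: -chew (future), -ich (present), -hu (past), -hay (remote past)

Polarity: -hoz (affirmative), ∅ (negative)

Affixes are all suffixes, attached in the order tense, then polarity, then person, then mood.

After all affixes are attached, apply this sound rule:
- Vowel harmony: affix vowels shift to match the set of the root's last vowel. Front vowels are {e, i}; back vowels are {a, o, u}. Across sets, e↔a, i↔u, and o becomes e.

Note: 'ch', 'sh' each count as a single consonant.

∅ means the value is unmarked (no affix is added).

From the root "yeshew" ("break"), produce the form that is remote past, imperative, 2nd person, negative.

yeshewheyshilel

Attach tense remote past -hay → yeshewhay.
polarity = negative: zero marking, form stays yeshewhay.
Attach person 2nd person -shul → yeshewhayshul.
Attach mood imperative -ol → yeshewhayshulol.
Apply vowel harmony: yeshewhayshulol → yeshewheyshilel.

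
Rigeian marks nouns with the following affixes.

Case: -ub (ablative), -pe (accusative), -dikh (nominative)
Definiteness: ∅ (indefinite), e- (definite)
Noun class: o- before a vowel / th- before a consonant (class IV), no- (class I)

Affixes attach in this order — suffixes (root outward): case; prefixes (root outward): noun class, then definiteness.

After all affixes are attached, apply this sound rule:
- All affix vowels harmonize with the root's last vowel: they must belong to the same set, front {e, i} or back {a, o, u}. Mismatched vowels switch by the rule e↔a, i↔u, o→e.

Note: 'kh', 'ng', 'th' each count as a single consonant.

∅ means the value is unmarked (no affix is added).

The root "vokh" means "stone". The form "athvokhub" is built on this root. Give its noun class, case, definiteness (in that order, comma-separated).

Segment: e-th-vokh-ub.
noun class: o/th- → class IV.
case: -ub → ablative.
definiteness: e- → definite.

class IV, ablative, definite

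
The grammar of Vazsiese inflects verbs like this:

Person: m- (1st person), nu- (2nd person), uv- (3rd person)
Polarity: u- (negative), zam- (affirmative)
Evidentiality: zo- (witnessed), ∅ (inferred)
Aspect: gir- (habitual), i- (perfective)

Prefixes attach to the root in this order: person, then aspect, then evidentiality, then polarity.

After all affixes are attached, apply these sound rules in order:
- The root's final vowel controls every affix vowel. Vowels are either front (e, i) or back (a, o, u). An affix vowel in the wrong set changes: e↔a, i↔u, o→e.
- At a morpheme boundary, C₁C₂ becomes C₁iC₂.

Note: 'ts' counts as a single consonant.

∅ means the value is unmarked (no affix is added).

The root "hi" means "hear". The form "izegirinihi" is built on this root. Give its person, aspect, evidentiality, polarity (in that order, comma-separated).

Segment: u-zo-gir-nu-hi.
person: nu- → 2nd person.
aspect: gir- → habitual.
evidentiality: zo- → witnessed.
polarity: u- → negative.

2nd person, habitual, witnessed, negative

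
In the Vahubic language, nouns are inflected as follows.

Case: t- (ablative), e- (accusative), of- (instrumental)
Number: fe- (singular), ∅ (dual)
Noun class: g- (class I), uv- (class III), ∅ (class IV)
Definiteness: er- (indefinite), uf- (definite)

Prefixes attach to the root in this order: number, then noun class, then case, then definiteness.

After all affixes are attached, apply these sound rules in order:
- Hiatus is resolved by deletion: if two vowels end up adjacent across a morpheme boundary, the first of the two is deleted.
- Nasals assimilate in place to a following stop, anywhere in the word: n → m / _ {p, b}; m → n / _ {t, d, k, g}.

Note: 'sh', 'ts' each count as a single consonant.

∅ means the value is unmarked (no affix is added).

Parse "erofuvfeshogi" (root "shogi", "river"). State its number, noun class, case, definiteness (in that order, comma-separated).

singular, class III, instrumental, indefinite

Segment: er-of-uv-fe-shogi.
number: fe- → singular.
noun class: uv- → class III.
case: of- → instrumental.
definiteness: er- → indefinite.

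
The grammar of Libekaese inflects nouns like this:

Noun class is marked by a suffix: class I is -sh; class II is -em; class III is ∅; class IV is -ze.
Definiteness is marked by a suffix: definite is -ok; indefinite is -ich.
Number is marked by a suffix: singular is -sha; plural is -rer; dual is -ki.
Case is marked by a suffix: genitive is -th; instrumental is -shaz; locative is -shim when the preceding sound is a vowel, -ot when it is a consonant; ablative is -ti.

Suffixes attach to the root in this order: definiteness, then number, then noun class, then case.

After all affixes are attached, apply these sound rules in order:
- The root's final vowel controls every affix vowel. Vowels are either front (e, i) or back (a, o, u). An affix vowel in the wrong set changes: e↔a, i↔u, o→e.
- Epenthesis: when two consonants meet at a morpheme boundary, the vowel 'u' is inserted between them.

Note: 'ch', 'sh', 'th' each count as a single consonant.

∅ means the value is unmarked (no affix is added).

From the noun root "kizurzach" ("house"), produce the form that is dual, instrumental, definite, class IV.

kizurzachokukuzashaz

Attach definiteness definite -ok → kizurzachok.
Attach number dual -ki → kizurzachokki.
Attach noun class class IV -ze → kizurzachokkize.
Attach case instrumental -shaz → kizurzachokkizeshaz.
Apply vowel harmony: kizurzachokkizeshaz → kizurzachokkuzashaz.
Apply epenthesis: kizurzachokkuzashaz → kizurzachokukuzashaz.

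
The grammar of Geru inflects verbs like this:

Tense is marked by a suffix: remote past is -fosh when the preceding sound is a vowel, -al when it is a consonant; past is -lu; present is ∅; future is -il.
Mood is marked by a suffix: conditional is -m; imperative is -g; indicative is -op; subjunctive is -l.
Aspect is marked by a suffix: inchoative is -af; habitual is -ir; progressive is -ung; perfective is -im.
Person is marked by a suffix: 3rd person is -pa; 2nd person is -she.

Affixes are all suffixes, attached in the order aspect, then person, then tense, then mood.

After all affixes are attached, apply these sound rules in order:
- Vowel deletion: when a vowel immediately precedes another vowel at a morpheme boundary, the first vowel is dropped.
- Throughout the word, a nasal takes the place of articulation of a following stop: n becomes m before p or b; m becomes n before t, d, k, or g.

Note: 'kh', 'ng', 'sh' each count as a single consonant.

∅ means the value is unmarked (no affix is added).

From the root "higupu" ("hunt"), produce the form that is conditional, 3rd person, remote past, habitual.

Attach aspect habitual -ir → higupuir.
Attach person 3rd person -pa → higupuirpa.
Attach tense remote past -fosh (after vowel 'a') → higupuirpafosh.
Attach mood conditional -m → higupuirpafoshm.
Apply vowel deletion: higupuirpafoshm → higupirpafoshm.
Nasal assimilation: no change.

higupirpafoshm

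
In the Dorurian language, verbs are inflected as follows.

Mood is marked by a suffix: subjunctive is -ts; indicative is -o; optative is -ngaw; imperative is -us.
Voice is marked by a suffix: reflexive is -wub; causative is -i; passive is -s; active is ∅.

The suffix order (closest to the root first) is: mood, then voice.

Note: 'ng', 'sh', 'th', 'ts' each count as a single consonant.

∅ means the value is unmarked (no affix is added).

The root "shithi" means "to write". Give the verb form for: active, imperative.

shithius

Attach mood imperative -us → shithius.
voice = active: zero marking, form stays shithius.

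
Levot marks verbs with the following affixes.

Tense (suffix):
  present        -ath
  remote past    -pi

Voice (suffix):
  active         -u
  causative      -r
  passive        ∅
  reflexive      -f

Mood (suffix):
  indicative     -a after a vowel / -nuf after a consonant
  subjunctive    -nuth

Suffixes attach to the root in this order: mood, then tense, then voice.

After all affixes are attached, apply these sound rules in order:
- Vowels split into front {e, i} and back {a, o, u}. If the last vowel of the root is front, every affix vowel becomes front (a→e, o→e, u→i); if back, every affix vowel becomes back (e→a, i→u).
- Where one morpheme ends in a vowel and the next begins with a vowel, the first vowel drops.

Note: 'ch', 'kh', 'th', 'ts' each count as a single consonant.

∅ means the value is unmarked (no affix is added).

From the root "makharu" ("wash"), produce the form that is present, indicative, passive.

Attach mood indicative -a (after vowel 'u') → makharua.
Attach tense present -ath → makharuaath.
voice = passive: zero marking, form stays makharuaath.
Vowel harmony: no change.
Apply vowel deletion: makharuaath → makharath.

makharath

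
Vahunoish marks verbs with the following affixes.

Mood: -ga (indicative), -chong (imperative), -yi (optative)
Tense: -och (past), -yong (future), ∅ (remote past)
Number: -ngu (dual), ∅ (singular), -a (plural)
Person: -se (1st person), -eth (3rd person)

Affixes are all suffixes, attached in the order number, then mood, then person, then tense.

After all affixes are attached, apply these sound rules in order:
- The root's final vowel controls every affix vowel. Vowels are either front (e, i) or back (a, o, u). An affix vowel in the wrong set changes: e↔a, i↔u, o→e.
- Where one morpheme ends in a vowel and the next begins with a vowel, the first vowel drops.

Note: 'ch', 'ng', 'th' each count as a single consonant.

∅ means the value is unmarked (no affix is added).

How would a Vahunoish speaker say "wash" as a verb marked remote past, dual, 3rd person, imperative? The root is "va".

vanguchongath

Attach number dual -ngu → vangu.
Attach mood imperative -chong → vanguchong.
Attach person 3rd person -eth → vanguchongeth.
tense = remote past: zero marking, form stays vanguchongeth.
Apply vowel harmony: vanguchongeth → vanguchongath.
Vowel deletion: no change.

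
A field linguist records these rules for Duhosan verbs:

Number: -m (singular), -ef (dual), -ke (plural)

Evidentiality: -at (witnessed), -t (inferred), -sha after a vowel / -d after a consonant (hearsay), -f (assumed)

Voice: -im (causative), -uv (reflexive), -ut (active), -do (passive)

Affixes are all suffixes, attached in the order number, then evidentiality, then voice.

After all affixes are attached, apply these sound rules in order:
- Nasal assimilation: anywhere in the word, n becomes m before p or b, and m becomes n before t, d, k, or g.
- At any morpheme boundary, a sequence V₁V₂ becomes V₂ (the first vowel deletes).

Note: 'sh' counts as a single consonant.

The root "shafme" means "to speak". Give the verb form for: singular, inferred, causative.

Attach number singular -m → shafmem.
Attach evidentiality inferred -t → shafmemt.
Attach voice causative -im → shafmemtim.
Apply nasal assimilation: shafmemtim → shafmentim.
Vowel deletion: no change.

shafmentim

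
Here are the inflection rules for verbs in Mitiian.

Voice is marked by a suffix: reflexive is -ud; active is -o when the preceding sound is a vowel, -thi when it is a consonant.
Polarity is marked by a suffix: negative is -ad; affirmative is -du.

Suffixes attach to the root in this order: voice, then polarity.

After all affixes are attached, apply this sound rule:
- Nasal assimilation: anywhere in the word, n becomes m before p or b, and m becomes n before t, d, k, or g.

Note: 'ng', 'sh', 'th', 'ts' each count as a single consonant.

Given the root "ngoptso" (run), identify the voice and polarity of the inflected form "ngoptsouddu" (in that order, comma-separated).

reflexive, affirmative

Segment: ngoptso-ud-du.
voice: -ud → reflexive.
polarity: -du → affirmative.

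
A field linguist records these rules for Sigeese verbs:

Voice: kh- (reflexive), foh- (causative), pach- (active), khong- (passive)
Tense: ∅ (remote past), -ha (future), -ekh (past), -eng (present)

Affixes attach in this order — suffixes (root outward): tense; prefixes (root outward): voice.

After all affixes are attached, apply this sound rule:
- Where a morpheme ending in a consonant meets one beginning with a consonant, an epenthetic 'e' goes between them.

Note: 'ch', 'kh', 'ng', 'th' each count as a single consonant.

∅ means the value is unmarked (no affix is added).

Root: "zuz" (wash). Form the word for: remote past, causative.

tense = remote past: zero marking, form stays zuz.
Attach voice causative foh- → fohzuz.
Apply epenthesis: fohzuz → fohezuz.

fohezuz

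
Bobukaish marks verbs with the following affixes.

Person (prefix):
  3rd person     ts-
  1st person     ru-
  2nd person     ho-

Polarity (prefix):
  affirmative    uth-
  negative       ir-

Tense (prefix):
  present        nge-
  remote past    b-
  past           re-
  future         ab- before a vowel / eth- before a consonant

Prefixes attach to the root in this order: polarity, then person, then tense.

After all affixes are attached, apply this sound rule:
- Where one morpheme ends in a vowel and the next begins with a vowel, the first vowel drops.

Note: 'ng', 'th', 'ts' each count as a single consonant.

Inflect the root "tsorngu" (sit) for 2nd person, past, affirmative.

rehuthtsorngu

Attach polarity affirmative uth- → uthtsorngu.
Attach person 2nd person ho- → houthtsorngu.
Attach tense past re- → rehouthtsorngu.
Apply vowel deletion: rehouthtsorngu → rehuthtsorngu.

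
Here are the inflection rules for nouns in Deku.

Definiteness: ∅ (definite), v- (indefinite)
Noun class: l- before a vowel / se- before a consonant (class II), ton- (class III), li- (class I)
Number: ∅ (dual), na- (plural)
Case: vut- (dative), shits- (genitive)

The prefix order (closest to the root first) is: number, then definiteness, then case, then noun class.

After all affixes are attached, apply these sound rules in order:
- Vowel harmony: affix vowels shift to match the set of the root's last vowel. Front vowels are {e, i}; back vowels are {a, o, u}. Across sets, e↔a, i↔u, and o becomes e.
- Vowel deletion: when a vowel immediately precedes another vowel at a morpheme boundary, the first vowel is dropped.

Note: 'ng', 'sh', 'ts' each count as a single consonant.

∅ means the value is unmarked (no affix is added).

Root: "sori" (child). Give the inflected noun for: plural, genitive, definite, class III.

tenshitsnesori

Attach number plural na- → nasori.
definiteness = definite: zero marking, form stays nasori.
Attach case genitive shits- → shitsnasori.
Attach noun class class III ton- → tonshitsnasori.
Apply vowel harmony: tonshitsnasori → tenshitsnesori.
Vowel deletion: no change.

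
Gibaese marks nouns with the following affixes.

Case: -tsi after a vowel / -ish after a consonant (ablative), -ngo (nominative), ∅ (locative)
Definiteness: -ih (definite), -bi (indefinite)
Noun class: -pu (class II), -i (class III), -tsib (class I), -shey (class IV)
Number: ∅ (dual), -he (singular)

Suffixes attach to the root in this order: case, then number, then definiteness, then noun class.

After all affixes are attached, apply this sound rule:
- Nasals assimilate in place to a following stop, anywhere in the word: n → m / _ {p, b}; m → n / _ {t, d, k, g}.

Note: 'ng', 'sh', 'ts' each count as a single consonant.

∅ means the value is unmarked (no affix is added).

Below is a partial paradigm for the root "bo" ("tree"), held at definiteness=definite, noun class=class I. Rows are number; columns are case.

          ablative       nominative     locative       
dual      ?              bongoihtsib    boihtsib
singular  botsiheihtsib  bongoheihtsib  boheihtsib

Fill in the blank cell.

Attach case ablative -tsi (after vowel 'o') → botsi.
number = dual: zero marking, form stays botsi.
Attach definiteness definite -ih → botsiih.
Attach noun class class I -tsib → botsiihtsib.
Nasal assimilation: no change.

botsiihtsib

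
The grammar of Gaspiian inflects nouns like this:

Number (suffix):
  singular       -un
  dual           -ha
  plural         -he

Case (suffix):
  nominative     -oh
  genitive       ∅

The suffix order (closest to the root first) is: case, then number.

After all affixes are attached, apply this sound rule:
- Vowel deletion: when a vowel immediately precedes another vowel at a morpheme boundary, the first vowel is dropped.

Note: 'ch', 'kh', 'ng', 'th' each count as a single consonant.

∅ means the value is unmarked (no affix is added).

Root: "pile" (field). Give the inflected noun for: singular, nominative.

Attach case nominative -oh → pileoh.
Attach number singular -un → pileohun.
Apply vowel deletion: pileohun → pilohun.

pilohun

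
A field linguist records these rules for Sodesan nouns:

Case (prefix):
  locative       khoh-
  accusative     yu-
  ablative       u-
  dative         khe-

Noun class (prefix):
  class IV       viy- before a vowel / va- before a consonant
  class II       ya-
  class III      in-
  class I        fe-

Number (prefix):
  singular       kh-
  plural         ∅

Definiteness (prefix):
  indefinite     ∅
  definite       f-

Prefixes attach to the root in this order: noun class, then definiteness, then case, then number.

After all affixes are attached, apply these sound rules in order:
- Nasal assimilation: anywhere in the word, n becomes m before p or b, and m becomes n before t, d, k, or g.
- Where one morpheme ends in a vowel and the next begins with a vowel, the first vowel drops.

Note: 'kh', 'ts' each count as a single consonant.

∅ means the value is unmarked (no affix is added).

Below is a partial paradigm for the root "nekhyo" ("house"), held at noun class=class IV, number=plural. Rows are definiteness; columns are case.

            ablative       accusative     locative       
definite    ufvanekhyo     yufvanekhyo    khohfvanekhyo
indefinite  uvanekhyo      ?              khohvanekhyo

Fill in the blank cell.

yuvanekhyo

Attach noun class class IV va- (before consonant 'n') → vanekhyo.
definiteness = indefinite: zero marking, form stays vanekhyo.
Attach case accusative yu- → yuvanekhyo.
number = plural: zero marking, form stays yuvanekhyo.
Nasal assimilation: no change.
Vowel deletion: no change.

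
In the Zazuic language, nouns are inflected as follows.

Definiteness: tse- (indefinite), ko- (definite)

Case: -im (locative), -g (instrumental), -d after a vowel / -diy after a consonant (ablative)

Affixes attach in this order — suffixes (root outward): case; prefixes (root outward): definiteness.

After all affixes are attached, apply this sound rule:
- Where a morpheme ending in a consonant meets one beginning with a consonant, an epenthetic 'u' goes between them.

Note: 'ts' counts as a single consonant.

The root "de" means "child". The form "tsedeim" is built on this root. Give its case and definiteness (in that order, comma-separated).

Segment: tse-de-im.
case: -im → locative.
definiteness: tse- → indefinite.

locative, indefinite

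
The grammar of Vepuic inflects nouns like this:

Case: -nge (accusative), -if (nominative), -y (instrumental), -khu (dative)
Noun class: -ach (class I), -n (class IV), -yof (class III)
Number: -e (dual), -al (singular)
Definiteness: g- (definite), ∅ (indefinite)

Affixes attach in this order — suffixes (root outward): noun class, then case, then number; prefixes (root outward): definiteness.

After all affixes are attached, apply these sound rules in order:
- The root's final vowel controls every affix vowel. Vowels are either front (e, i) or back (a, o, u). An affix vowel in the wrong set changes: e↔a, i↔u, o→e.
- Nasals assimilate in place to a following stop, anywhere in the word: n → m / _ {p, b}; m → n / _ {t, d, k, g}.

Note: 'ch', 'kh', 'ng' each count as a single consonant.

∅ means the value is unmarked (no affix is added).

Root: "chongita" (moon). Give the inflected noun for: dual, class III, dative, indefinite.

Attach noun class class III -yof → chongitayof.
Attach case dative -khu → chongitayofkhu.
Attach number dual -e → chongitayofkhue.
definiteness = indefinite: zero marking, form stays chongitayofkhue.
Apply vowel harmony: chongitayofkhue → chongitayofkhua.
Nasal assimilation: no change.

chongitayofkhua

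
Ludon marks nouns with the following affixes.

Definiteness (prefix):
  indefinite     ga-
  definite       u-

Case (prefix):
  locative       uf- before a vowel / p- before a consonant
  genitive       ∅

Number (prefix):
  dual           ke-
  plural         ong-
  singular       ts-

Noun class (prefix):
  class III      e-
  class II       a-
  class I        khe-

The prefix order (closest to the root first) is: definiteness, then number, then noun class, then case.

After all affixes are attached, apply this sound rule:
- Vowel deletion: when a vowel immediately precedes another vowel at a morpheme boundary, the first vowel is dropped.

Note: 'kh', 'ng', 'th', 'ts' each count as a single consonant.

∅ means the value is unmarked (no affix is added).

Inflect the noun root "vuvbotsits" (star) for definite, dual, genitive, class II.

akuvuvbotsits

Attach definiteness definite u- → uvuvbotsits.
Attach number dual ke- → keuvuvbotsits.
Attach noun class class II a- → akeuvuvbotsits.
case = genitive: zero marking, form stays akeuvuvbotsits.
Apply vowel deletion: akeuvuvbotsits → akuvuvbotsits.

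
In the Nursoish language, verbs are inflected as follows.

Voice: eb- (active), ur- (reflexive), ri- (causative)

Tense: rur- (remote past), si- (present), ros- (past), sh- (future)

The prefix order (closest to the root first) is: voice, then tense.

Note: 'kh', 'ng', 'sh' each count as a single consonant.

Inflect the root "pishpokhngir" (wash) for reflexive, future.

shurpishpokhngir

Attach voice reflexive ur- → urpishpokhngir.
Attach tense future sh- → shurpishpokhngir.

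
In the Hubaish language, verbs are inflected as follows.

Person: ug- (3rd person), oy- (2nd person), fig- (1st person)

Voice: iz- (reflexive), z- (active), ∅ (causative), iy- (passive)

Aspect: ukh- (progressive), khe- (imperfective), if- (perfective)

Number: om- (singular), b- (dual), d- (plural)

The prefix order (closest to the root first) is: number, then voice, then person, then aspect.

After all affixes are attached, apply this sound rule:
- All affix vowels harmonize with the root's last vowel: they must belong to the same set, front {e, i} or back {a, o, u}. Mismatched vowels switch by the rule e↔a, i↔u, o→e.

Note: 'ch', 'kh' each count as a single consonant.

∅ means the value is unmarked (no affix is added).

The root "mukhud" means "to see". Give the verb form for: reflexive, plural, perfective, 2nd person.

Attach number plural d- → dmukhud.
Attach voice reflexive iz- → izdmukhud.
Attach person 2nd person oy- → oyizdmukhud.
Attach aspect perfective if- → ifoyizdmukhud.
Apply vowel harmony: ifoyizdmukhud → ufoyuzdmukhud.

ufoyuzdmukhud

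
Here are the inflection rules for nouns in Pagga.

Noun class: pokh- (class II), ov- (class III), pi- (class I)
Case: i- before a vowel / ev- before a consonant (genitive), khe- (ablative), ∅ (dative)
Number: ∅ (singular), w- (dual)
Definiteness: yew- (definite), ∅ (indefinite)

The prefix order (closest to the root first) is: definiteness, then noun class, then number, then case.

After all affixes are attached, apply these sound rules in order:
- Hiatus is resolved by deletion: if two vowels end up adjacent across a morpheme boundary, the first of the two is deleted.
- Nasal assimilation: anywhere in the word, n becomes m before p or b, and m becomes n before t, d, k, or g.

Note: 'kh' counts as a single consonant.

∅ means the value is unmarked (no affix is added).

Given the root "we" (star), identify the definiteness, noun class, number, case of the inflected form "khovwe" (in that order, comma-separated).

Segment: khe-ov-we.
definiteness: ∅ → indefinite.
noun class: ov- → class III.
number: ∅ → singular.
case: khe- → ablative.

indefinite, class III, singular, ablative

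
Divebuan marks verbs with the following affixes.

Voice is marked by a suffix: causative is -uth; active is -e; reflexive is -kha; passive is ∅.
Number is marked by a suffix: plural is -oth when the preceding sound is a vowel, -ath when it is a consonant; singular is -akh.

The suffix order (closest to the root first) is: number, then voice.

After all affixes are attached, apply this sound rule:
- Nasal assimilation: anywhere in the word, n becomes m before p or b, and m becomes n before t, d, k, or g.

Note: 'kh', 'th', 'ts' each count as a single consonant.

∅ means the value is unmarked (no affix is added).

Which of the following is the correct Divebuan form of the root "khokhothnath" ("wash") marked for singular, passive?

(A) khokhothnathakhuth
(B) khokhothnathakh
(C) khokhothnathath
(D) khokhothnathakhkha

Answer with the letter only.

B

Attach number singular -akh → khokhothnathakh.
voice = passive: zero marking, form stays khokhothnathakh.
Nasal assimilation: no change.
So the correct form is khokhothnathakh, option (B).
(A) khokhothnathakhuth is wrong: it uses causative instead of passive for voice.
(D) khokhothnathakhkha is wrong: it uses reflexive instead of passive for voice.
(C) khokhothnathath is wrong: it uses plural instead of singular for number.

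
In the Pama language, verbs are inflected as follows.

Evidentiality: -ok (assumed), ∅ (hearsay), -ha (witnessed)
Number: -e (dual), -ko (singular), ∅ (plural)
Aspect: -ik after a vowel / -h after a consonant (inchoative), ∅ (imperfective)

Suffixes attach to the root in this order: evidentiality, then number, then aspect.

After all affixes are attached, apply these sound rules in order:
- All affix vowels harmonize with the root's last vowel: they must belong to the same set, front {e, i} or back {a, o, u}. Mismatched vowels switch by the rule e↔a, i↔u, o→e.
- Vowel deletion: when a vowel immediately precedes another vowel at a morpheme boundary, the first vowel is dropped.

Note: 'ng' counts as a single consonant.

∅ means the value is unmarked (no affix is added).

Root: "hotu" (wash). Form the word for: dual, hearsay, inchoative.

hotuk

evidentiality = hearsay: zero marking, form stays hotu.
Attach number dual -e → hotue.
Attach aspect inchoative -ik (after vowel 'e') → hotueik.
Apply vowel harmony: hotueik → hotuauk.
Apply vowel deletion: hotuauk → hotuk.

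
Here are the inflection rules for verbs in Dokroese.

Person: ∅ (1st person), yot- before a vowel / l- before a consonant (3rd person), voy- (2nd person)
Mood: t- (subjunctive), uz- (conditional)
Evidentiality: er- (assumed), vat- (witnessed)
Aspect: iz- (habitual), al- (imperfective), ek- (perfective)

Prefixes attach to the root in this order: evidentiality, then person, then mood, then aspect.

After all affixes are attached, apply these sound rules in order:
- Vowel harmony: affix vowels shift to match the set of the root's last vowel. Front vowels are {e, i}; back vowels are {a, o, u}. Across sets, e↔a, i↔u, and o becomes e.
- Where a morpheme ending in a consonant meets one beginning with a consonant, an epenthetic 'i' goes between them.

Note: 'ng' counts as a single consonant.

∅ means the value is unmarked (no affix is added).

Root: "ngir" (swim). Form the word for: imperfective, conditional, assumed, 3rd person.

Attach evidentiality assumed er- → erngir.
Attach person 3rd person yot- (before vowel 'e') → yoterngir.
Attach mood conditional uz- → uzyoterngir.
Attach aspect imperfective al- → aluzyoterngir.
Apply vowel harmony: aluzyoterngir → elizyeterngir.
Apply epenthesis: elizyeterngir → eliziyeteringir.

eliziyeteringir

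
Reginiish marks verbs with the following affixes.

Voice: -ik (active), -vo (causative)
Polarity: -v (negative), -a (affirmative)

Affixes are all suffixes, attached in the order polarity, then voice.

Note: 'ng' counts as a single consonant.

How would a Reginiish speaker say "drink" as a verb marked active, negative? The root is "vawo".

Attach polarity negative -v → vawov.
Attach voice active -ik → vawovik.

vawovik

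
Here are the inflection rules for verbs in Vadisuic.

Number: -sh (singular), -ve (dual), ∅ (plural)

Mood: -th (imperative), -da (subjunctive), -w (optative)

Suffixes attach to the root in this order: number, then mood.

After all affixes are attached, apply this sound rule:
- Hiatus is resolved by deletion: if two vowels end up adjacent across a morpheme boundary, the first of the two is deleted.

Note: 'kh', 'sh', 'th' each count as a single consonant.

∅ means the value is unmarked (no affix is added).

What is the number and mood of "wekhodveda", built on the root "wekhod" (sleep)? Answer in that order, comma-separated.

dual, subjunctive

Segment: wekhod-ve-da.
number: -ve → dual.
mood: -da → subjunctive.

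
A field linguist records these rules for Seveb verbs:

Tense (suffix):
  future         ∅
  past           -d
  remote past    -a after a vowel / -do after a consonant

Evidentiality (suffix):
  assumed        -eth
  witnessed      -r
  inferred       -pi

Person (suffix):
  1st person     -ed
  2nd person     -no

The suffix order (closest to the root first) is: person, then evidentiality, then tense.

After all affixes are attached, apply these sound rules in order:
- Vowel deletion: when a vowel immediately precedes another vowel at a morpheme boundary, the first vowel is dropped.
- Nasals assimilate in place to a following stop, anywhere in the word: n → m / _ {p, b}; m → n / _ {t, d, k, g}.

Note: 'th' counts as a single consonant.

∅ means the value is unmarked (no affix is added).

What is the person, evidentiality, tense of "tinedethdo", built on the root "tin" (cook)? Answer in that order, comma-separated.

Segment: tin-ed-eth-do.
person: -ed → 1st person.
evidentiality: -eth → assumed.
tense: -a/do → remote past.

1st person, assumed, remote past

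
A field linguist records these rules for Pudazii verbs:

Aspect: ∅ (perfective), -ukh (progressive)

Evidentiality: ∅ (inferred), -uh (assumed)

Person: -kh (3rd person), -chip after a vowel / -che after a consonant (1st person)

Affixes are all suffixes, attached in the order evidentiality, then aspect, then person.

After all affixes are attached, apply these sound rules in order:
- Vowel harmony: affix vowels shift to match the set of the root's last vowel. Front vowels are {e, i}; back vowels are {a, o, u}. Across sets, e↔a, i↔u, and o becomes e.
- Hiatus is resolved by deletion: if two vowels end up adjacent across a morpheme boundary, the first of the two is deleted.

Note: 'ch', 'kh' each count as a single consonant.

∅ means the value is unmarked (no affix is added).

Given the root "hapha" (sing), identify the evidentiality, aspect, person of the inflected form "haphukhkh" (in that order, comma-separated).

Segment: hapha-ukh-kh.
evidentiality: ∅ → inferred.
aspect: -ukh → progressive.
person: -kh → 3rd person.

inferred, progressive, 3rd person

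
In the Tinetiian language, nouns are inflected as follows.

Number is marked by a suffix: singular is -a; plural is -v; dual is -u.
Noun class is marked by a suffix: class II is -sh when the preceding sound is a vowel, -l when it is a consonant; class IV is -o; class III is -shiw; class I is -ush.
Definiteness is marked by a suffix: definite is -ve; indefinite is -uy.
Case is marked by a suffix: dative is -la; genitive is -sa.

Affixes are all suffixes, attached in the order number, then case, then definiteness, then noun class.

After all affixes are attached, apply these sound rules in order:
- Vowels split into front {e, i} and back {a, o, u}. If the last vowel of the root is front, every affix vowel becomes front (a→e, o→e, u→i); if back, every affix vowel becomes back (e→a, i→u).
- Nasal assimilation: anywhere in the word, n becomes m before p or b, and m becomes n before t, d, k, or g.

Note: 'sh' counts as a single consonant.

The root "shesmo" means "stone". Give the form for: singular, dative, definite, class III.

Attach number singular -a → shesmoa.
Attach case dative -la → shesmoala.
Attach definiteness definite -ve → shesmoalave.
Attach noun class class III -shiw → shesmoalaveshiw.
Apply vowel harmony: shesmoalaveshiw → shesmoalavashuw.
Nasal assimilation: no change.

shesmoalavashuw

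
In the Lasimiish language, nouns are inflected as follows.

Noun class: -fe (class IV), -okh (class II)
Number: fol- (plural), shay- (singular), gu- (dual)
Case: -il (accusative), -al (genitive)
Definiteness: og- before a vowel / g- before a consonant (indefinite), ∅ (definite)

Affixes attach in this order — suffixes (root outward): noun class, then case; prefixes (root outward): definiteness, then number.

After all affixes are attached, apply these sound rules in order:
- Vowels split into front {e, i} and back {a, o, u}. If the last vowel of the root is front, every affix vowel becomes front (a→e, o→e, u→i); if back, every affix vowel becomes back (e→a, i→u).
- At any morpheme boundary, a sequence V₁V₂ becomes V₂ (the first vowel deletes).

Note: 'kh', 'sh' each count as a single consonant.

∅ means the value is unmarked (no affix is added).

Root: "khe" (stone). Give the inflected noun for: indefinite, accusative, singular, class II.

Attach noun class class II -okh → kheokh.
Attach definiteness indefinite g- (before consonant 'kh') → gkheokh.
Attach number singular shay- → shaygkheokh.
Attach case accusative -il → shaygkheokhil.
Apply vowel harmony: shaygkheokhil → sheygkheekhil.
Apply vowel deletion: sheygkheekhil → sheygkhekhil.

sheygkhekhil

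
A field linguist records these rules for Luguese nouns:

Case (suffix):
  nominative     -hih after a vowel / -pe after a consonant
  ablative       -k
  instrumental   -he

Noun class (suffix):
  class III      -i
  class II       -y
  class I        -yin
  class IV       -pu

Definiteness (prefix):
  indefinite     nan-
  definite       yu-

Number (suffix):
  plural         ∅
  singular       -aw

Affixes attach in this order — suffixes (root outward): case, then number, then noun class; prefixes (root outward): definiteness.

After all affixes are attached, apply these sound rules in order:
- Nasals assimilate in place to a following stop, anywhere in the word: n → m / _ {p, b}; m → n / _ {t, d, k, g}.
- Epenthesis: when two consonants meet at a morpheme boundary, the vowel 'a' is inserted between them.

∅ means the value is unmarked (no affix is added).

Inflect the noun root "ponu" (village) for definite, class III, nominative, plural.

Attach case nominative -hih (after vowel 'u') → ponuhih.
Attach definiteness definite yu- → yuponuhih.
number = plural: zero marking, form stays yuponuhih.
Attach noun class class III -i → yuponuhihi.
Nasal assimilation: no change.
Epenthesis: no change.

yuponuhihi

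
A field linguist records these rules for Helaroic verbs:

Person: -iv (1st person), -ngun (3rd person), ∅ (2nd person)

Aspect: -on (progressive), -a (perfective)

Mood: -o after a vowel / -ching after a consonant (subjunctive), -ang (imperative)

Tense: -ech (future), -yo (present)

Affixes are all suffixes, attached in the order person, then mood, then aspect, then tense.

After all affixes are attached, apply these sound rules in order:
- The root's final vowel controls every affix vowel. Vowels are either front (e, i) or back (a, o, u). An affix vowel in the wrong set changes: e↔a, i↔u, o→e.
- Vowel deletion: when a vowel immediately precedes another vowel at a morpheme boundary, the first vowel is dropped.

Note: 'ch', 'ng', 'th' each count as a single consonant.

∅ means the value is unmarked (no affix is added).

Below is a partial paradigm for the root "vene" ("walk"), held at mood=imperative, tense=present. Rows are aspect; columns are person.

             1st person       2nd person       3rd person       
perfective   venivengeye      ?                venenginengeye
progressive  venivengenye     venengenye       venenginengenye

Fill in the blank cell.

person = 2nd person: zero marking, form stays vene.
Attach mood imperative -ang → veneang.
Attach aspect perfective -a → veneanga.
Attach tense present -yo → veneangayo.
Apply vowel harmony: veneangayo → veneengeye.
Apply vowel deletion: veneengeye → venengeye.

venengeye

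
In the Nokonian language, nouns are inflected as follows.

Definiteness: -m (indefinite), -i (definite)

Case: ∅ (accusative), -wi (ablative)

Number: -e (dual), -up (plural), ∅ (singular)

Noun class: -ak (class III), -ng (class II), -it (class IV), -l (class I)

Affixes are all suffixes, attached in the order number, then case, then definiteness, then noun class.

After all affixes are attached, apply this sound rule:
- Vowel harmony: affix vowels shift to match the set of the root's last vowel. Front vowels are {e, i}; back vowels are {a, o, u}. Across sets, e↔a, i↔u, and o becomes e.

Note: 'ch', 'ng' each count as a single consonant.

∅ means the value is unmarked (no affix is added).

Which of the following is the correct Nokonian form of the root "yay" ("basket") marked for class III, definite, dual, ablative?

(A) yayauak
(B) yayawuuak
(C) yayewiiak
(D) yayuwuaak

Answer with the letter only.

Attach number dual -e → yaye.
Attach case ablative -wi → yayewi.
Attach definiteness definite -i → yayewii.
Attach noun class class III -ak → yayewiiak.
Apply vowel harmony: yayewiiak → yayawuuak.
So the correct form is yayawuuak, option (B).
(C) yayewiiak is wrong: it fails to apply the sound rule(s).
(A) yayauak is wrong: it uses accusative instead of ablative for case.
(D) yayuwuaak is wrong: it has the affixes in the wrong order.

B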